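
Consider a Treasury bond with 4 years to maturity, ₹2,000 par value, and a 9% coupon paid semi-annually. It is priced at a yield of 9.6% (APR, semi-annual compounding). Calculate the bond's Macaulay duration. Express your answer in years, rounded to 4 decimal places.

Periodic yield y = 0.048. Discount each cash flow and weight by its period:
  t   CF        PV=CF/(1+0.048)^t    t·PV
  1        90.00        85.8779        85.8779
  2        90.00        81.9445       163.8891
  3        90.00        78.1913       234.5740
  4        90.00        74.6101       298.4402
  5        90.00        71.1928       355.9640
  6        90.00        67.9321       407.5924
  7        90.00        64.8207       453.7447
  8     2,090.00     1,436.3359    11,490.6875
  Σ                  1,960.9053    13,490.7697
Price P = Σ PV = 1,960.9053.
Macaulay duration = Σ(t·PV) / P = 13,490.7697 / 1,960.9053 = 6.87987 half-year periods.
In years: 6.87987 / 2 = 3.43993 years.

3.4399 years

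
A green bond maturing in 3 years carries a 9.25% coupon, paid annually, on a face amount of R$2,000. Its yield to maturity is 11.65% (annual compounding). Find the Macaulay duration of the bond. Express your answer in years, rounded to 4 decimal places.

2.7453 years

Periodic yield y = 0.1165. Discount each cash flow and weight by its year:
  t   CF        PV=CF/(1+0.1165)^t    t·PV
  1       185.00       165.6964       165.6964
  2       185.00       148.4070       296.8139
  3     2,185.00     1,569.9118     4,709.7355
  Σ                  1,884.0152     5,172.2458
Price P = Σ PV = 1,884.0152.
Macaulay duration = Σ(t·PV) / P = 5,172.2458 / 1,884.0152 = 2.74533 years.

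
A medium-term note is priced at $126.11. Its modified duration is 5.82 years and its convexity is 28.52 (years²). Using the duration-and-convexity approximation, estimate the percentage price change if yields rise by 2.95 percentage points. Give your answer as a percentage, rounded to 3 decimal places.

-15.928%

Duration effect: -D_mod·Δy = -5.82 × (+0.0295) = -0.171690
Convexity effect: ½·C·(Δy)² = 0.5 × 28.52 × (0.0295)² = +0.012409765
ΔP/P ≈ -0.171690 + 0.012409765 = -0.159280235
= -15.9280235%.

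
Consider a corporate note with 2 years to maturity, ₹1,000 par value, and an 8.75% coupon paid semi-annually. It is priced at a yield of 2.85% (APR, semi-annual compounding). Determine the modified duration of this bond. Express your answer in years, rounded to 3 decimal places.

Periodic yield y = 0.01425. First find Macaulay duration:
  t   CF        PV=CF/(1+0.01425)^t    t·PV
  1        43.75        43.1353        43.1353
  2        43.75        42.5293        85.0586
  3        43.75        41.9318       125.7953
  4     1,043.75       986.3168     3,945.2671
  Σ                  1,113.9131     4,199.2563
P = 1,113.9131; Macaulay duration = 4,199.2563 / 1,113.9131 = 3.76982 half-year periods = 1.88491 years.
Modified duration = D_Mac / (1 + y) = 1.88491 / 1.01425 = 1.85843 years.

1.858 years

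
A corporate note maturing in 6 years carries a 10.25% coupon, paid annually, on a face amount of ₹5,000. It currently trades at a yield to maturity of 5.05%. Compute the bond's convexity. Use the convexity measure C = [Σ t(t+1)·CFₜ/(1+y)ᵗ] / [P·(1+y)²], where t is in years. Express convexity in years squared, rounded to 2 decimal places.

28.94

With y = 0.0505:
  t   CF        PV=CF/(1+0.0505)^t    t·PV        t(t+1)·PV
  1       512.50       487.8629       487.8629         975.7258
  2       512.50       464.4102       928.8204       2,786.4612
  3       512.50       442.0849     1,326.2548       5,305.0190
  4       512.50       420.8329     1,683.3314       8,416.6572
  5       512.50       400.6024     2,003.0122      12,018.0731
  6     5,512.50     4,101.7790    24,610.6743     172,274.7199
  Σ                  6,317.5724    31,039.9560     201,776.6563
P = 6,317.5724.
Convexity = Σ t(t+1)·PV / [P·(1+y)²] = 201,776.6563 / (6,317.5724 × 1.103550) = 28.94200.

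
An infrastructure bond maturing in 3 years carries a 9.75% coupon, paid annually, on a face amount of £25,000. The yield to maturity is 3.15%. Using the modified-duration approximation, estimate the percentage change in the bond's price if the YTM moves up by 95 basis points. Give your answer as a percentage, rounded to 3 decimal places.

Periodic yield y = 0.0315. Modified duration first:
  t   CF        PV=CF/(1+0.0315)^t    t·PV
  1     2,437.50     2,363.0635     2,363.0635
  2     2,437.50     2,290.9001     4,581.8003
  3    27,437.50    24,999.8176    74,999.4529
  Σ                 29,653.7813    81,944.3167
P = 29,653.7813; D_Mac = 2.76337 yrs; D_mod = 2.76337/(1+0.0315) = 2.67898 yrs.
ΔP/P ≈ -D_mod · Δy = -2.67898 × (+0.0095) = -0.025450 = -2.5450%.

-2.545%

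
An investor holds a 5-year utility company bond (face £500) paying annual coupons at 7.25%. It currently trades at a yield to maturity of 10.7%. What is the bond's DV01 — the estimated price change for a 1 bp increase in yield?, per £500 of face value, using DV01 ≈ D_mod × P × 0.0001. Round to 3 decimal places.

£0.170

Periodic yield y = 0.107.
  t   CF        PV=CF/(1+0.107)^t    t·PV
  1        36.25        32.7462        32.7462
  2        36.25        29.5810        59.1620
  3        36.25        26.7218        80.1653
  4        36.25        24.1389        96.5556
  5       536.25       322.5739     1,612.8694
  Σ                    435.7617     1,881.4985
P = 435.7617; D_Mac = 4.31772 yrs; D_mod = 3.90038 yrs.
DV01 ≈ 3.90038 × 435.7617 × 0.0001 = 0.169964.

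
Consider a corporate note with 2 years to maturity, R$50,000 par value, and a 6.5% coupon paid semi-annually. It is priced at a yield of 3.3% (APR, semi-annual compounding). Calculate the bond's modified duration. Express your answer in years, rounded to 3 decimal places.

1.880 years

Periodic yield y = 0.0165. First find Macaulay duration:
  t   CF        PV=CF/(1+0.0165)^t    t·PV
  1     1,625.00     1,598.6227     1,598.6227
  2     1,625.00     1,572.6736     3,145.3472
  3     1,625.00     1,547.1457     4,641.4371
  4    51,625.00    48,353.7914   193,415.1657
  Σ                 53,072.2335   202,800.5727
P = 53,072.2335; Macaulay duration = 202,800.5727 / 53,072.2335 = 3.82122 half-year periods = 1.91061 years.
Modified duration = D_Mac / (1 + y) = 1.91061 / 1.0165 = 1.87960 years.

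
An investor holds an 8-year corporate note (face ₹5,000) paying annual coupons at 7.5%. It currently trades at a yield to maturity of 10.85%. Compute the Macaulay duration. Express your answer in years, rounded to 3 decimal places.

6.106 years

Periodic yield y = 0.1085. Discount each cash flow and weight by its year:
  t   CF        PV=CF/(1+0.1085)^t    t·PV
  1       375.00       338.2950       338.2950
  2       375.00       305.1827       610.3653
  3       375.00       275.3114       825.9342
  4       375.00       248.3639       993.4556
  5       375.00       224.0540     1,120.2702
  6       375.00       202.1236     1,212.7418
  7       375.00       182.3398     1,276.3783
  8     5,375.00     2,357.7236    18,861.7887
  Σ                  4,133.3940    25,239.2292
Price P = Σ PV = 4,133.3940.
Macaulay duration = Σ(t·PV) / P = 25,239.2292 / 4,133.3940 = 6.10618 years.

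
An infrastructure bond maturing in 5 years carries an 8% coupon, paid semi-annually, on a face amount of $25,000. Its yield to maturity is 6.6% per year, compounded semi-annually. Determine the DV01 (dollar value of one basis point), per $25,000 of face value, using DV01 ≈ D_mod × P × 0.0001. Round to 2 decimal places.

$10.87

Periodic yield y = 0.033.
  t   CF        PV=CF/(1+0.033)^t    t·PV
  1     1,000.00       968.0542       968.0542
  2     1,000.00       937.1290     1,874.2579
  3     1,000.00       907.1916     2,721.5749
  4     1,000.00       878.2107     3,512.8427
  5     1,000.00       850.1555     4,250.7777
  6     1,000.00       822.9967     4,937.9799
  7     1,000.00       796.7054     5,576.9377
  8     1,000.00       771.2540     6,170.0320
  9     1,000.00       746.6157     6,719.5411
  10   26,000.00    18,791.8758   187,918.7577
  Σ                 26,470.1885   224,650.7559
P = 26,470.1885; D_Mac = 8.48693 half-year periods = 4.24347 yrs; D_mod = 4.10791 yrs.
DV01 ≈ 4.10791 × 26,470.1885 × 0.0001 = 10.873706.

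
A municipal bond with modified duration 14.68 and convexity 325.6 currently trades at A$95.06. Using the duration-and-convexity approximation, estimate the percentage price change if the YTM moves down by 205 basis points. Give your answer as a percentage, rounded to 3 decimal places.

Duration effect: -D_mod·Δy = -14.68 × (-0.0205) = +0.300940
Convexity effect: ½·C·(Δy)² = 0.5 × 325.6 × (-0.0205)² = +0.0684167
ΔP/P ≈ +0.300940 + 0.0684167 = +0.3693567
= +36.93567%.

+36.936%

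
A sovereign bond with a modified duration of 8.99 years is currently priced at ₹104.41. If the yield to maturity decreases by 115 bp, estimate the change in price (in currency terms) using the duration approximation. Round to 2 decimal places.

Duration approximation: ΔP/P ≈ -D_mod · Δy = -8.99 × (-0.0115) = +0.103385.
ΔP ≈ 104.41 × (+0.103385) = +10.79442785.

+₹10.79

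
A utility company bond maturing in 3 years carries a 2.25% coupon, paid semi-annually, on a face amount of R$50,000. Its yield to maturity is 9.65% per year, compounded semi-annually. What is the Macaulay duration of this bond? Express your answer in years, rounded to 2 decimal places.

2.91 years

Periodic yield y = 0.04825. Discount each cash flow and weight by its period:
  t   CF        PV=CF/(1+0.04825)^t    t·PV
  1       562.50       536.6086       536.6086
  2       562.50       511.9090     1,023.8180
  3       562.50       488.3463     1,465.0389
  4       562.50       465.8682     1,863.4727
  5       562.50       444.4247     2,222.1234
  6    50,562.50    38,110.0319   228,660.1915
  Σ                 40,557.1887   235,771.2532
Price P = Σ PV = 40,557.1887.
Macaulay duration = Σ(t·PV) / P = 235,771.2532 / 40,557.1887 = 5.81330 half-year periods.
In years: 5.81330 / 2 = 2.90665 years.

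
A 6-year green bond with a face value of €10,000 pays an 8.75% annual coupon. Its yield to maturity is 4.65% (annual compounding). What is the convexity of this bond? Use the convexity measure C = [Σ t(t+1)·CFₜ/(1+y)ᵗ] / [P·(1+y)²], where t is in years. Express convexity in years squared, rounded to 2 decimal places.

With y = 0.0465:
  t   CF        PV=CF/(1+0.0465)^t    t·PV        t(t+1)·PV
  1       875.00       836.1204       836.1204       1,672.2408
  2       875.00       798.9684     1,597.9367       4,793.8102
  3       875.00       763.4671     2,290.4014       9,161.6058
  4       875.00       729.5434     2,918.1735      14,590.8676
  5       875.00       697.1270     3,485.6349      20,913.8093
  6    10,875.00     8,279.3048    49,675.8286     347,730.8002
  Σ                 12,104.5311    60,804.0956     398,863.1340
P = 12,104.5311.
Convexity = Σ t(t+1)·PV / [P·(1+y)²] = 398,863.1340 / (12,104.5311 × 1.095162) = 30.08829.

30.09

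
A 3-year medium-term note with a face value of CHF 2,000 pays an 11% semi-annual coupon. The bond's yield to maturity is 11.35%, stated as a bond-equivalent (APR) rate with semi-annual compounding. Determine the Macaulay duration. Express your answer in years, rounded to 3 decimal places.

2.633 years

Periodic yield y = 0.05675. Discount each cash flow and weight by its period:
  t   CF        PV=CF/(1+0.05675)^t    t·PV
  1       110.00       104.0927       104.0927
  2       110.00        98.5027       197.0054
  3       110.00        93.2129       279.6386
  4       110.00        88.2071       352.8285
  5       110.00        83.4702       417.3510
  6     2,110.00     1,515.1266     9,090.7595
  Σ                  1,982.6122    10,441.6757
Price P = Σ PV = 1,982.6122.
Macaulay duration = Σ(t·PV) / P = 10,441.6757 / 1,982.6122 = 5.26663 half-year periods.
In years: 5.26663 / 2 = 2.63331 years.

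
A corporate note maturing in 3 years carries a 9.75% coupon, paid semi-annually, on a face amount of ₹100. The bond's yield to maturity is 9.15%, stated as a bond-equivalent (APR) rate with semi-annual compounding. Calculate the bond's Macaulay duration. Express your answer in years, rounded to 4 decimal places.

Periodic yield y = 0.04575. Discount each cash flow and weight by its period:
  t   CF        PV=CF/(1+0.04575)^t    t·PV
  1        4.875         4.6617         4.6617
  2        4.875         4.4578         8.9156
  3        4.875         4.2628        12.7883
  4        4.875         4.0763        16.3051
  5        4.875         3.8979        19.4897
  6      104.875        80.1871       481.1229
  Σ                    101.5436       543.2832
Price P = Σ PV = 101.5436.
Macaulay duration = Σ(t·PV) / P = 543.2832 / 101.5436 = 5.35024 half-year periods.
In years: 5.35024 / 2 = 2.67512 years.

2.6751 years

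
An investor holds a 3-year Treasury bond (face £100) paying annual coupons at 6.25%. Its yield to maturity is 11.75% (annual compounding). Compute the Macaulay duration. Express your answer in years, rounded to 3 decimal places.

2.813 years

Periodic yield y = 0.1175. Discount each cash flow and weight by its year:
  t   CF        PV=CF/(1+0.1175)^t    t·PV
  1         6.25         5.5928         5.5928
  2         6.25         5.0048        10.0096
  3       106.25        76.1353       228.4060
  Σ                     86.7330       244.0084
Price P = Σ PV = 86.7330.
Macaulay duration = Σ(t·PV) / P = 244.0084 / 86.7330 = 2.81333 years.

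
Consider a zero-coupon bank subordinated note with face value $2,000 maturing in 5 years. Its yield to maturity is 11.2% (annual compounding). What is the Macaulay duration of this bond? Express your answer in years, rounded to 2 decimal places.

5.00 years

A zero-coupon bond has a single cash flow at maturity, so its Macaulay duration equals its maturity: 5 years.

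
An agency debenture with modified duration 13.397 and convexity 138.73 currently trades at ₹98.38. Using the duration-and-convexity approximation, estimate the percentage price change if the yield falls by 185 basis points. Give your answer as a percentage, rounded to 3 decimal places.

Duration effect: -D_mod·Δy = -13.397 × (-0.0185) = +0.2478445
Convexity effect: ½·C·(Δy)² = 0.5 × 138.73 × (-0.0185)² = +0.02374017125
ΔP/P ≈ +0.2478445 + 0.02374017125 = +0.27158467125
= +27.158467125%.

+27.158%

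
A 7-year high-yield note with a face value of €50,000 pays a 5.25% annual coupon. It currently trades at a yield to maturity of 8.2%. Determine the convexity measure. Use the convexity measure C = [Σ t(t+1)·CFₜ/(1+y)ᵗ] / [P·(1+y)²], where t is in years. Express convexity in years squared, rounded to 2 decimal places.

With y = 0.082:
  t   CF        PV=CF/(1+0.082)^t    t·PV        t(t+1)·PV
  1     2,625.00     2,426.0628     2,426.0628       4,852.1257
  2     2,625.00     2,242.2023     4,484.4045      13,453.2136
  3     2,625.00     2,072.2757     6,216.8270      24,867.3079
  4     2,625.00     1,915.2270     7,660.9082      38,304.5408
  5     2,625.00     1,770.0804     8,850.4022      53,102.4133
  6     2,625.00     1,635.9339     9,815.6032      68,709.2224
  7    52,625.00    30,311.0711   212,177.4978   1,697,419.9823
  Σ                 42,372.8532   251,631.7057   1,900,708.8060
P = 42,372.8532.
Convexity = Σ t(t+1)·PV / [P·(1+y)²] = 1,900,708.8060 / (42,372.8532 × 1.170724) = 38.31540.

38.32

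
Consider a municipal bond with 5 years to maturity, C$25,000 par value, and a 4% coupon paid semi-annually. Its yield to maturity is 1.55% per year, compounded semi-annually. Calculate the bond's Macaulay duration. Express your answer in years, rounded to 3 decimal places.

Periodic yield y = 0.00775. Discount each cash flow and weight by its period:
  t   CF        PV=CF/(1+0.00775)^t    t·PV
  1       500.00       496.1548       496.1548
  2       500.00       492.3392       984.6783
  3       500.00       488.5529     1,465.6587
  4       500.00       484.7957     1,939.1829
  5       500.00       481.0674     2,405.3372
  6       500.00       477.3678     2,864.2071
  7       500.00       473.6967     3,315.8769
  8       500.00       470.0538     3,760.4302
  9       500.00       466.4389     4,197.9499
  10   25,500.00    23,605.4407   236,054.4066
  Σ                 27,935.9079   257,483.8827
Price P = Σ PV = 27,935.9079.
Macaulay duration = Σ(t·PV) / P = 257,483.8827 / 27,935.9079 = 9.21695 half-year periods.
In years: 9.21695 / 2 = 4.60848 years.

4.608 years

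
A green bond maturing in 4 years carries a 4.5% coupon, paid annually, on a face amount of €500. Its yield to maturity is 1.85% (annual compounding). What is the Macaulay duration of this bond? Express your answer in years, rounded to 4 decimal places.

Periodic yield y = 0.0185. Discount each cash flow and weight by its year:
  t   CF        PV=CF/(1+0.0185)^t    t·PV
  1        22.50        22.0913        22.0913
  2        22.50        21.6900        43.3801
  3        22.50        21.2961        63.8882
  4       522.50       485.5592     1,942.2367
  Σ                    550.6366     2,071.5963
Price P = Σ PV = 550.6366.
Macaulay duration = Σ(t·PV) / P = 2,071.5963 / 550.6366 = 3.76218 years.

3.7622 years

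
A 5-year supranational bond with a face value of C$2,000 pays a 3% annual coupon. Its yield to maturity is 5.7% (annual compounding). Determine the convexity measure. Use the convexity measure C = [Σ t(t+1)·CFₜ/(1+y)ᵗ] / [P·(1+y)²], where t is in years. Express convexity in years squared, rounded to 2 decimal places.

With y = 0.057:
  t   CF        PV=CF/(1+0.057)^t    t·PV        t(t+1)·PV
  1        60.00        56.7644        56.7644         113.5289
  2        60.00        53.7033       107.4067         322.2200
  3        60.00        50.8073       152.4220         609.6878
  4        60.00        48.0675       192.2699         961.3495
  5     2,060.00     1,561.3213     7,806.6065      46,839.6389
  Σ                  1,770.6639     8,315.4694      48,846.4251
P = 1,770.6639.
Convexity = Σ t(t+1)·PV / [P·(1+y)²] = 48,846.4251 / (1,770.6639 × 1.117249) = 24.69146.

24.69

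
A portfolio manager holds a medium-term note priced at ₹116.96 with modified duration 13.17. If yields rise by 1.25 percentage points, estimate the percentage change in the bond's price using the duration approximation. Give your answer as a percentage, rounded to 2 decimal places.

Duration approximation: ΔP/P ≈ -D_mod · Δy = -13.17 × (+0.0125) = -0.164625.
As a percentage: -16.4625%.

-16.46%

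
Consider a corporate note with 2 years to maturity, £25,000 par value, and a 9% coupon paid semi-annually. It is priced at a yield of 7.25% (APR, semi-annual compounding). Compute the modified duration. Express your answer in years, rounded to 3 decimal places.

Periodic yield y = 0.03625. First find Macaulay duration:
  t   CF        PV=CF/(1+0.03625)^t    t·PV
  1     1,125.00     1,085.6454     1,085.6454
  2     1,125.00     1,047.6674     2,095.3348
  3     1,125.00     1,011.0180     3,033.0540
  4    26,125.00    22,656.7767    90,627.1069
  Σ                 25,801.1075    96,841.1411
P = 25,801.1075; Macaulay duration = 96,841.1411 / 25,801.1075 = 3.75337 half-year periods = 1.87669 years.
Modified duration = D_Mac / (1 + y) = 1.87669 / 1.03625 = 1.81104 years.

1.811 years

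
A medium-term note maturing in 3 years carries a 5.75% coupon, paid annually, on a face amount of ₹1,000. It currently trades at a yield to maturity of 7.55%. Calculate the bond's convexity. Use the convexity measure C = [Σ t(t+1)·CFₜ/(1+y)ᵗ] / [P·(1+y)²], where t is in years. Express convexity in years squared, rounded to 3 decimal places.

With y = 0.0755:
  t   CF        PV=CF/(1+0.0755)^t    t·PV        t(t+1)·PV
  1        57.50        53.4635        53.4635         106.9270
  2        57.50        49.7104        99.4207         298.2622
  3     1,057.50       850.0591     2,550.1774      10,200.7095
  Σ                    953.2330     2,703.0616      10,605.8987
P = 953.2330.
Convexity = Σ t(t+1)·PV / [P·(1+y)²] = 10,605.8987 / (953.2330 × 1.156700) = 9.61895.

9.619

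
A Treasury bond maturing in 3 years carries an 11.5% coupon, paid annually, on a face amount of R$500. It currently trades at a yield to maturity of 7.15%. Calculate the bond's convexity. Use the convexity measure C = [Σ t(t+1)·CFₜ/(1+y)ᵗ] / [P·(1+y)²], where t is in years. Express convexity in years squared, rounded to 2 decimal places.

9.14

With y = 0.0715:
  t   CF        PV=CF/(1+0.0715)^t    t·PV        t(t+1)·PV
  1        57.50        53.6631        53.6631         107.3262
  2        57.50        50.0822       100.1644         300.4933
  3       557.50       453.1775     1,359.5325       5,438.1301
  Σ                    556.9228     1,513.3600       5,845.9495
P = 556.9228.
Convexity = Σ t(t+1)·PV / [P·(1+y)²] = 5,845.9495 / (556.9228 × 1.148112) = 9.14273.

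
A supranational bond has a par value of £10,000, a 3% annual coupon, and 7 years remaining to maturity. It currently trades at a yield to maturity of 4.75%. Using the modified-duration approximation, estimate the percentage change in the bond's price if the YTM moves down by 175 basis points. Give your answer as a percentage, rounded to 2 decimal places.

Periodic yield y = 0.0475. Modified duration first:
  t   CF        PV=CF/(1+0.0475)^t    t·PV
  1       300.00       286.3962       286.3962
  2       300.00       273.4092       546.8185
  3       300.00       261.0112       783.0336
  4       300.00       249.1754       996.7015
  5       300.00       237.8763     1,189.3813
  6       300.00       227.0895     1,362.5370
  7    10,300.00     7,443.1883    52,102.3178
  Σ                  8,978.1460    57,267.1859
P = 8,978.1460; D_Mac = 6.37851 yrs; D_mod = 6.37851/(1+0.0475) = 6.08927 yrs.
ΔP/P ≈ -D_mod · Δy = -6.08927 × (-0.0175) = +0.106562 = +10.6562%.

+10.66%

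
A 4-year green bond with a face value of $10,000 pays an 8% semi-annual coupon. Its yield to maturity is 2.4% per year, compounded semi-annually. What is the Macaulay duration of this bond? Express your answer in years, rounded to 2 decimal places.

3.55 years

Periodic yield y = 0.012. Discount each cash flow and weight by its period:
  t   CF        PV=CF/(1+0.012)^t    t·PV
  1       400.00       395.2569       395.2569
  2       400.00       390.5701       781.1402
  3       400.00       385.9388     1,157.8164
  4       400.00       381.3625     1,525.4498
  5       400.00       376.8404     1,884.2019
  6       400.00       372.3719     2,234.2315
  7       400.00       367.9564     2,575.6951
  8    10,400.00     9,453.4262    75,627.4098
  Σ                 12,123.7232    86,181.2016
Price P = Σ PV = 12,123.7232.
Macaulay duration = Σ(t·PV) / P = 86,181.2016 / 12,123.7232 = 7.10848 half-year periods.
In years: 7.10848 / 2 = 3.55424 years.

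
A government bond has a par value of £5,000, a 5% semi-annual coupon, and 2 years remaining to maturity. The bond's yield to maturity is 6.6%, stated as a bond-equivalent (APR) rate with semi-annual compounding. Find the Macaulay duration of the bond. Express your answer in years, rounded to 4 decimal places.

Periodic yield y = 0.033. Discount each cash flow and weight by its period:
  t   CF        PV=CF/(1+0.033)^t    t·PV
  1       125.00       121.0068       121.0068
  2       125.00       117.1411       234.2822
  3       125.00       113.3990       340.1969
  4     5,125.00     4,500.8297    18,003.3189
  Σ                  4,852.3766    18,698.8048
Price P = Σ PV = 4,852.3766.
Macaulay duration = Σ(t·PV) / P = 18,698.8048 / 4,852.3766 = 3.85354 half-year periods.
In years: 3.85354 / 2 = 1.92677 years.

1.9268 years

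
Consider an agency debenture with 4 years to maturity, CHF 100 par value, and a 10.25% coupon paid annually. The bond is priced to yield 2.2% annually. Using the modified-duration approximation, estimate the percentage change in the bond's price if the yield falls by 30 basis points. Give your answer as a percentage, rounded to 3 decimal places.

Periodic yield y = 0.022. Modified duration first:
  t   CF        PV=CF/(1+0.022)^t    t·PV
  1        10.25        10.0294        10.0294
  2        10.25         9.8135        19.6269
  3        10.25         9.6022        28.8066
  4       110.25       101.0590       404.2360
  Σ                    130.5040       462.6989
P = 130.5040; D_Mac = 3.54548 yrs; D_mod = 3.54548/(1+0.022) = 3.46915 yrs.
ΔP/P ≈ -D_mod · Δy = -3.46915 × (-0.003) = +0.010407 = +1.0407%.

+1.041%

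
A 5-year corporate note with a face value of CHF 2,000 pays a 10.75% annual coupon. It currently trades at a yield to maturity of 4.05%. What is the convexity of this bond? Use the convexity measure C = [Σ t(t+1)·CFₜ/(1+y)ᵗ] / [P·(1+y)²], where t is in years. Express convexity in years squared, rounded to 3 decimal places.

22.080

With y = 0.0405:
  t   CF        PV=CF/(1+0.0405)^t    t·PV        t(t+1)·PV
  1       215.00       206.6314       206.6314         413.2629
  2       215.00       198.5886       397.1772       1,191.5315
  3       215.00       190.8588       572.5764       2,290.3057
  4       215.00       183.4299       733.7196       3,668.5979
  5     2,215.00     1,816.1985     9,080.9924      54,485.9544
  Σ                  2,595.7072    10,991.0970      62,049.6524
P = 2,595.7072.
Convexity = Σ t(t+1)·PV / [P·(1+y)²] = 62,049.6524 / (2,595.7072 × 1.082640) = 22.08002.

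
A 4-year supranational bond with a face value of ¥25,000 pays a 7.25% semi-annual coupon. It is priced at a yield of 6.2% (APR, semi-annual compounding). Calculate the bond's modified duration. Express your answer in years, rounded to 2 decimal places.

3.45 years

Periodic yield y = 0.031. First find Macaulay duration:
  t   CF        PV=CF/(1+0.031)^t    t·PV
  1       906.25       879.0010       879.0010
  2       906.25       852.5713     1,705.1425
  3       906.25       826.9362     2,480.8087
  4       906.25       802.0720     3,208.2880
  5       906.25       777.9554     3,889.7769
  6       906.25       754.5639     4,527.3834
  7       906.25       731.8758     5,123.1303
  8    25,906.25    20,292.4848   162,339.8786
  Σ                 25,917.4604   184,153.4096
P = 25,917.4604; Macaulay duration = 184,153.4096 / 25,917.4604 = 7.10538 half-year periods = 3.55269 years.
Modified duration = D_Mac / (1 + y) = 3.55269 / 1.031 = 3.44587 years.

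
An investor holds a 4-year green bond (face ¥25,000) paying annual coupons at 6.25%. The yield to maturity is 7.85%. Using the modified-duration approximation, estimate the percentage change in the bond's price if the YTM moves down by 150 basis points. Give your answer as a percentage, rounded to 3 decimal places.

Periodic yield y = 0.0785. Modified duration first:
  t   CF        PV=CF/(1+0.0785)^t    t·PV
  1     1,562.50     1,448.7714     1,448.7714
  2     1,562.50     1,343.3208     2,686.6415
  3     1,562.50     1,245.5454     3,736.6363
  4    26,562.50    19,633.0761    78,532.3043
  Σ                 23,670.7137    86,404.3536
P = 23,670.7137; D_Mac = 3.65026 yrs; D_mod = 3.65026/(1+0.0785) = 3.38457 yrs.
ΔP/P ≈ -D_mod · Δy = -3.38457 × (-0.015) = +0.050769 = +5.0769%.

+5.077%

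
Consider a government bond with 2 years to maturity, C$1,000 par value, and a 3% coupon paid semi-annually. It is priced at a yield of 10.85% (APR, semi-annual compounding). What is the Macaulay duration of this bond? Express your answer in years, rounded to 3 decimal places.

Periodic yield y = 0.05425. Discount each cash flow and weight by its period:
  t   CF        PV=CF/(1+0.05425)^t    t·PV
  1        15.00        14.2281        14.2281
  2        15.00        13.4960        26.9919
  3        15.00        12.8015        38.4045
  4     1,015.00       821.6590     3,286.6359
  Σ                    862.1846     3,366.2604
Price P = Σ PV = 862.1846.
Macaulay duration = Σ(t·PV) / P = 3,366.2604 / 862.1846 = 3.90434 half-year periods.
In years: 3.90434 / 2 = 1.95217 years.

1.952 years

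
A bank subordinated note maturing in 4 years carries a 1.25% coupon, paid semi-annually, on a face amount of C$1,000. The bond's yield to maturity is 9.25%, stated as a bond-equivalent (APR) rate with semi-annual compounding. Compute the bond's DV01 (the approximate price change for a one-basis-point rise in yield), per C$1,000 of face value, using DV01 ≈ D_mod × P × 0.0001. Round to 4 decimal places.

Periodic yield y = 0.04625.
  t   CF        PV=CF/(1+0.04625)^t    t·PV
  1         6.25         5.9737         5.9737
  2         6.25         5.7096        11.4193
  3         6.25         5.4572        16.3717
  4         6.25         5.2160        20.8640
  5         6.25         4.9854        24.9272
  6         6.25         4.7650        28.5903
  7         6.25         4.5544        31.8808
  8     1,006.25       700.8452     5,606.7619
  Σ                    737.5067     5,746.7889
P = 737.5067; D_Mac = 7.79219 half-year periods = 3.89609 yrs; D_mod = 3.72386 yrs.
DV01 ≈ 3.72386 × 737.5067 × 0.0001 = 0.274637.

C$0.2746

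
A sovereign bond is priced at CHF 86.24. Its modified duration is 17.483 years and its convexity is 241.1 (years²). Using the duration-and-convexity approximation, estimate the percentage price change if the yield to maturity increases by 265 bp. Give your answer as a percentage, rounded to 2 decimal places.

-37.86%

Duration effect: -D_mod·Δy = -17.483 × (+0.0265) = -0.4632995
Convexity effect: ½·C·(Δy)² = 0.5 × 241.1 × (0.0265)² = +0.0846562375
ΔP/P ≈ -0.4632995 + 0.0846562375 = -0.3786432625
= -37.86432625%.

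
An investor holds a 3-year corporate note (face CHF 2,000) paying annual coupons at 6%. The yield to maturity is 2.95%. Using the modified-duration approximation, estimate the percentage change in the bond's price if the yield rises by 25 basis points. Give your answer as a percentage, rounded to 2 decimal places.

-0.69%

Periodic yield y = 0.0295. Modified duration first:
  t   CF        PV=CF/(1+0.0295)^t    t·PV
  1       120.00       116.5614       116.5614
  2       120.00       113.2214       226.4428
  3     2,120.00     1,942.9285     5,828.7854
  Σ                  2,172.7113     6,171.7896
P = 2,172.7113; D_Mac = 2.84059 yrs; D_mod = 2.84059/(1+0.0295) = 2.75920 yrs.
ΔP/P ≈ -D_mod · Δy = -2.75920 × (+0.0025) = -0.006898 = -0.6898%.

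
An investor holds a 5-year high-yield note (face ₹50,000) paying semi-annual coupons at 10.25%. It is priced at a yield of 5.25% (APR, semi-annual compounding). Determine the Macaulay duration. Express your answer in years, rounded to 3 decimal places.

4.137 years

Periodic yield y = 0.02625. Discount each cash flow and weight by its period:
  t   CF        PV=CF/(1+0.02625)^t    t·PV
  1     2,562.50     2,496.9549     2,496.9549
  2     2,562.50     2,433.0864     4,866.1728
  3     2,562.50     2,370.8516     7,112.5547
  4     2,562.50     2,310.2086     9,240.8343
  5     2,562.50     2,251.1168    11,255.5839
  6     2,562.50     2,193.5364    13,161.2186
  7     2,562.50     2,137.4289    14,962.0025
  8     2,562.50     2,082.7566    16,662.0526
  9     2,562.50     2,029.4827    18,265.3439
  10   52,562.50    40,564.3304   405,643.3044
  Σ                 60,869.7533   503,666.0226
Price P = Σ PV = 60,869.7533.
Macaulay duration = Σ(t·PV) / P = 503,666.0226 / 60,869.7533 = 8.27449 half-year periods.
In years: 8.27449 / 2 = 4.13724 years.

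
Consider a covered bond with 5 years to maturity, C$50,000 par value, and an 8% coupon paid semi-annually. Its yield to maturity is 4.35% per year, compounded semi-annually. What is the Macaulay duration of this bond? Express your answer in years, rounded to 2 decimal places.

4.28 years

Periodic yield y = 0.02175. Discount each cash flow and weight by its period:
  t   CF        PV=CF/(1+0.02175)^t    t·PV
  1     2,000.00     1,957.4260     1,957.4260
  2     2,000.00     1,915.7582     3,831.5165
  3     2,000.00     1,874.9775     5,624.9324
  4     2,000.00     1,835.0648     7,340.2593
  5     2,000.00     1,796.0018     8,980.0089
  6     2,000.00     1,757.7703    10,546.6217
  7     2,000.00     1,720.3526    12,042.4683
  8     2,000.00     1,683.7315    13,469.8516
  9     2,000.00     1,647.8898    14,831.0086
  10   52,000.00    41,933.0913   419,330.9131
  Σ                 58,122.0638   497,955.0064
Price P = Σ PV = 58,122.0638.
Macaulay duration = Σ(t·PV) / P = 497,955.0064 / 58,122.0638 = 8.56740 half-year periods.
In years: 8.56740 / 2 = 4.28370 years.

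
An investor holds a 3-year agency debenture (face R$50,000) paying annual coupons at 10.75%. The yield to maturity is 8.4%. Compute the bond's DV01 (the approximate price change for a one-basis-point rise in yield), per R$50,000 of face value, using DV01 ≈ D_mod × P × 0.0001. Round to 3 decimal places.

Periodic yield y = 0.084.
  t   CF        PV=CF/(1+0.084)^t    t·PV
  1     5,375.00     4,958.4871     4,958.4871
  2     5,375.00     4,574.2501     9,148.5002
  3    55,375.00    43,473.6288   130,420.8863
  Σ                 53,006.3659   144,527.8736
P = 53,006.3659; D_Mac = 2.72661 yrs; D_mod = 2.51533 yrs.
DV01 ≈ 2.51533 × 53,006.3659 × 0.0001 = 13.332830.

R$13.333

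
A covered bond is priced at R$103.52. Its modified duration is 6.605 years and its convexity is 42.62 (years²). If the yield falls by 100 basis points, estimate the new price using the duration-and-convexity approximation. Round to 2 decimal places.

Duration effect: -D_mod·Δy = -6.605 × (-0.01) = +0.066050
Convexity effect: ½·C·(Δy)² = 0.5 × 42.62 × (-0.01)² = +0.0021310
ΔP/P ≈ +0.066050 + 0.0021310 = +0.068181
New price ≈ 103.52 × (1 + 0.068181) = 110.57809712.

R$110.58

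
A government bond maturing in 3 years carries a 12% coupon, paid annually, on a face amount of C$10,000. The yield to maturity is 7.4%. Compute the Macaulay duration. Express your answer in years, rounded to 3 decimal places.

Periodic yield y = 0.074. Discount each cash flow and weight by its year:
  t   CF        PV=CF/(1+0.074)^t    t·PV
  1     1,200.00     1,117.3184     1,117.3184
  2     1,200.00     1,040.3337     2,080.6675
  3    11,200.00     9,040.7650    27,122.2949
  Σ                 11,198.4171    30,320.2808
Price P = Σ PV = 11,198.4171.
Macaulay duration = Σ(t·PV) / P = 30,320.2808 / 11,198.4171 = 2.70755 years.

2.708 years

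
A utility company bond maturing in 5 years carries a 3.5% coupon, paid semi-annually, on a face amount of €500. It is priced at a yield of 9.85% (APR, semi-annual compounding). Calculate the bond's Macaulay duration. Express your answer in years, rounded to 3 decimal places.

Periodic yield y = 0.04925. Discount each cash flow and weight by its period:
  t   CF        PV=CF/(1+0.04925)^t    t·PV
  1         8.75         8.3393         8.3393
  2         8.75         7.9479        15.8957
  3         8.75         7.5748        22.7244
  4         8.75         7.2193        28.8770
  5         8.75         6.8804        34.4020
  6         8.75         6.5574        39.3446
  7         8.75         6.2496        43.7475
  8         8.75         5.9563        47.6504
  9         8.75         5.6767        51.0905
  10      508.75       314.5681     3,145.6807
  Σ                    376.9698     3,437.7521
Price P = Σ PV = 376.9698.
Macaulay duration = Σ(t·PV) / P = 3,437.7521 / 376.9698 = 9.11944 half-year periods.
In years: 9.11944 / 2 = 4.55972 years.

4.560 years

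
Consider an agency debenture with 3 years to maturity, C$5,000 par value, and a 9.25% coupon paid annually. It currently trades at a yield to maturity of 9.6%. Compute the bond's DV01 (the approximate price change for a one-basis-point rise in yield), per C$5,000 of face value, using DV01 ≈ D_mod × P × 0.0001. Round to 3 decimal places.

C$1.244

Periodic yield y = 0.096.
  t   CF        PV=CF/(1+0.096)^t    t·PV
  1       462.50       421.9891       421.9891
  2       462.50       385.0265       770.0530
  3     5,462.50     4,149.1562    12,447.4687
  Σ                  4,956.1718    13,639.5107
P = 4,956.1718; D_Mac = 2.75203 yrs; D_mod = 2.51097 yrs.
DV01 ≈ 2.51097 × 4,956.1718 × 0.0001 = 1.244481.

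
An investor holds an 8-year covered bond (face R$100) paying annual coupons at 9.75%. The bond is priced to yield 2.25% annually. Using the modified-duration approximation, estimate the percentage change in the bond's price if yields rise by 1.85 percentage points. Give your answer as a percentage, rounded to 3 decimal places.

-11.479%

Periodic yield y = 0.0225. Modified duration first:
  t   CF        PV=CF/(1+0.0225)^t    t·PV
  1         9.75         9.5355         9.5355
  2         9.75         9.3256        18.6513
  3         9.75         9.1204        27.3612
  4         9.75         8.9197        35.6789
  5         9.75         8.7234        43.6172
  6         9.75         8.5315        51.1889
  7         9.75         8.3438        58.4063
  8       109.75        91.8540       734.8319
  Σ                    154.3539       979.2711
P = 154.3539; D_Mac = 6.34432 yrs; D_mod = 6.34432/(1+0.0225) = 6.20472 yrs.
ΔP/P ≈ -D_mod · Δy = -6.20472 × (+0.0185) = -0.114787 = -11.4787%.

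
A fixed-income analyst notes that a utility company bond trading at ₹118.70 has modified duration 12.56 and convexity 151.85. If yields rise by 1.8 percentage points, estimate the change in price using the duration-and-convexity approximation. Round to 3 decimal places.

-₹23.916

Duration effect: -D_mod·Δy = -12.56 × (+0.018) = -0.226080
Convexity effect: ½·C·(Δy)² = 0.5 × 151.85 × (0.018)² = +0.0245997
ΔP/P ≈ -0.226080 + 0.0245997 = -0.2014803
ΔP ≈ 118.70 × (-0.2014803) = -23.91571161.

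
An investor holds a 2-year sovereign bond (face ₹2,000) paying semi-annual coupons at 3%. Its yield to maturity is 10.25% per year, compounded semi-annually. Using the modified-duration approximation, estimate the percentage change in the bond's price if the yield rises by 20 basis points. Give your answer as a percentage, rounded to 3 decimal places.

Periodic yield y = 0.05125. Modified duration first:
  t   CF        PV=CF/(1+0.05125)^t    t·PV
  1        30.00        28.5375        28.5375
  2        30.00        27.1462        54.2924
  3        30.00        25.8228        77.4684
  4     2,030.00     1,662.1568     6,648.6274
  Σ                  1,743.6633     6,808.9256
P = 1,743.6633; D_Mac = 3.90495 half-year periods = 1.95248 yrs; D_mod = 1.95248/(1+0.05125) = 1.85729 yrs.
ΔP/P ≈ -D_mod · Δy = -1.85729 × (+0.002) = -0.003715 = -0.3715%.

-0.371%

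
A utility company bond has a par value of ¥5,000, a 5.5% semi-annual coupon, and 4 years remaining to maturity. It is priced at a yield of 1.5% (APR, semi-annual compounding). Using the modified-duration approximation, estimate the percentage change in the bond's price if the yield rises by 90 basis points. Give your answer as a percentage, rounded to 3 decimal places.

Periodic yield y = 0.0075. Modified duration first:
  t   CF        PV=CF/(1+0.0075)^t    t·PV
  1       137.50       136.4764       136.4764
  2       137.50       135.4605       270.9209
  3       137.50       134.4521       403.3562
  4       137.50       133.4512       533.8048
  5       137.50       132.4578       662.2888
  6       137.50       131.4717       788.8304
  7       137.50       130.4930       913.4512
  8     5,137.50     4,839.3986    38,715.1890
  Σ                  5,773.6613    42,424.3178
P = 5,773.6613; D_Mac = 7.34791 half-year periods = 3.67395 yrs; D_mod = 3.67395/(1+0.0075) = 3.64660 yrs.
ΔP/P ≈ -D_mod · Δy = -3.64660 × (+0.009) = -0.032819 = -3.2819%.

-3.282%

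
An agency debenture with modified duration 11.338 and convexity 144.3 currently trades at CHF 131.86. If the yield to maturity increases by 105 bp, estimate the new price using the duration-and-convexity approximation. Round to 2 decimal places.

Duration effect: -D_mod·Δy = -11.338 × (+0.0105) = -0.119049
Convexity effect: ½·C·(Δy)² = 0.5 × 144.3 × (0.0105)² = +0.0079545375
ΔP/P ≈ -0.119049 + 0.0079545375 = -0.1110944625
New price ≈ 131.86 × (1 - 0.1110944625) = 117.21108417475.

CHF 117.21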